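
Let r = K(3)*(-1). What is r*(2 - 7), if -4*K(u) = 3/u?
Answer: -5/4 ≈ -1.2500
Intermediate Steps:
K(u) = -3/(4*u)
r = ¼ (r = -¾/3*(-1) = -¾*⅓*(-1) = -¼*(-1) = ¼ ≈ 0.25000)
r*(2 - 7) = (2 - 7)/4 = (¼)*(-5) = -5/4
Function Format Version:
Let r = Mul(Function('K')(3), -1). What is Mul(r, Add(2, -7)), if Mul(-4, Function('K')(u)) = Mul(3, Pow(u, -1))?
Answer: Rational(-5, 4) ≈ -1.2500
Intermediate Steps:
Function('K')(u) = Mul(Rational(-3, 4), Pow(u, -1)) (Function('K')(u) = Mul(Rational(-1, 4), Mul(3, Pow(u, -1))) = Mul(Rational(-3, 4), Pow(u, -1)))
r = Rational(1, 4) (r = Mul(Mul(Rational(-3, 4), Pow(3, -1)), -1) = Mul(Mul(Rational(-3, 4), Rational(1, 3)), -1) = Mul(Rational(-1, 4), -1) = Rational(1, 4) ≈ 0.25000)
Mul(r, Add(2, -7)) = Mul(Rational(1, 4), Add(2, -7)) = Mul(Rational(1, 4), -5) = Rational(-5, 4)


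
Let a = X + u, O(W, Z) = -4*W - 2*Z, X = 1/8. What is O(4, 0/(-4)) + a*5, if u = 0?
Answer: -123/8 ≈ -15.375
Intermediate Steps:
X = ⅛ ≈ 0.12500
a = ⅛ (a = ⅛ + 0 = ⅛ ≈ 0.12500)
O(4, 0/(-4)) + a*5 = (-4*4 - 0/(-4)) + (⅛)*5 = (-16 - 0*(-1)/4) + 5/8 = (-16 - 2*0) + 5/8 = (-16 + 0) + 5/8 = -16 + 5/8 = -123/8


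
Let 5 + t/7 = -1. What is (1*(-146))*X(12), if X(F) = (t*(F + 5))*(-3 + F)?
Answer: 938196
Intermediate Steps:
t = -42 (t = -35 + 7*(-1) = -35 - 7 = -42)
X(F) = (-210 - 42*F)*(-3 + F) (X(F) = (-42*(F + 5))*(-3 + F) = (-42*(5 + F))*(-3 + F) = (-210 - 42*F)*(-3 + F))
(1*(-146))*X(12) = (1*(-146))*(630 - 84*12 - 42*12**2) = -146*(630 - 1008 - 42*144) = -146*(630 - 1008 - 6048) = -146*(-6426) = 938196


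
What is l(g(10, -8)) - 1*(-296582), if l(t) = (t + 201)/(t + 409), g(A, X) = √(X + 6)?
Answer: 49613208917/167283 + 208*I*√2/167283 ≈ 2.9658e+5 + 0.0017584*I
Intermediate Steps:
g(A, X) = √(6 + X)
l(t) = (201 + t)/(409 + t)
l(g(10, -8)) - 1*(-296582) = (201 + √(6 - 8))/(409 + √(6 - 8)) - 1*(-296582) = (201 + √(-2))/(409 + √(-2)) + 296582 = (201 + I*√2)/(409 + I*√2) + 296582 = 296582 + (201 + I*√2)/(409 + I*√2)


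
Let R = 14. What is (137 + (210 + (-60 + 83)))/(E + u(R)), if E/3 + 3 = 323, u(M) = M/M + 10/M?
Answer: 1295/3366 ≈ 0.38473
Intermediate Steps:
u(M) = 1 + 10/M
E = 960 (E = -9 + 3*323 = -9 + 969 = 960)
(137 + (210 + (-60 + 83)))/(E + u(R)) = (137 + (210 + (-60 + 83)))/(960 + (10 + 14)/14) = (137 + (210 + 23))/(960 + (1/14)*24) = (137 + 233)/(960 + 12/7) = 370/(6732/7) = 370*(7/6732) = 1295/3366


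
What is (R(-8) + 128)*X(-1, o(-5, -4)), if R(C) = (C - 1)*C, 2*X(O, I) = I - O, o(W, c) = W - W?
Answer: 100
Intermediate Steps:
o(W, c) = 0
X(O, I) = I/2 - O/2 (X(O, I) = (I - O)/2 = I/2 - O/2)
R(C) = C*(-1 + C) (R(C) = (-1 + C)*C = C*(-1 + C))
(R(-8) + 128)*X(-1, o(-5, -4)) = (-8*(-1 - 8) + 128)*((½)*0 - ½*(-1)) = (-8*(-9) + 128)*(0 + ½) = (72 + 128)*(½) = 200*(½) = 100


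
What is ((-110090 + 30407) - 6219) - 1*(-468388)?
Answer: 382486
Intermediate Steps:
((-110090 + 30407) - 6219) - 1*(-468388) = (-79683 - 6219) + 468388 = -85902 + 468388 = 382486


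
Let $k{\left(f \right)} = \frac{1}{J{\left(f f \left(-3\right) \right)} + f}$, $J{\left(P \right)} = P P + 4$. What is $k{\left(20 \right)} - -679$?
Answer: $\frac{977776297}{1440024} \approx 679.0$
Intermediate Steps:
$J{\left(P \right)} = 4 + P^{2}$ ($J{\left(P \right)} = P^{2} + 4 = 4 + P^{2}$)
$k{\left(f \right)} = \frac{1}{4 + f + 9 f^{4}}$ ($k{\left(f \right)} = \frac{1}{\left(4 + \left(f f \left(-3\right)\right)^{2}\right) + f} = \frac{1}{\left(4 + \left(f^{2} \left(-3\right)\right)^{2}\right) + f} = \frac{1}{\left(4 + \left(- 3 f^{2}\right)^{2}\right) + f} = \frac{1}{\left(4 + 9 f^{4}\right) + f} = \frac{1}{4 + f + 9 f^{4}}$)
$k{\left(20 \right)} - -679 = \frac{1}{4 + 20 + 9 \cdot 20^{4}} - -679 = \frac{1}{4 + 20 + 9 \cdot 160000} + 679 = \frac{1}{4 + 20 + 1440000} + 679 = \frac{1}{1440024} + 679 = \frac{977776297}{1440024}$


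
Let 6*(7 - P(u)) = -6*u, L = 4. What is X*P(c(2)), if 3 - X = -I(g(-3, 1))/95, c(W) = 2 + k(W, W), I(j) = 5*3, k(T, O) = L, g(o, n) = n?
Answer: 780/19 ≈ 41.053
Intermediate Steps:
k(T, O) = 4
I(j) = 15
c(W) = 6 (c(W) = 2 + 4 = 6)
P(u) = 7 + u (P(u) = 7 - (-1)*u = 7 + u)
X = 60/19 (X = 3 - (-1*15)/95 = 3 - (-15)/95 = 3 - 1*(-3/19) = 3 + 3/19 = 60/19 ≈ 3.1579)
X*P(c(2)) = 60*(7 + 6)/19 = (60/19)*13 = 780/19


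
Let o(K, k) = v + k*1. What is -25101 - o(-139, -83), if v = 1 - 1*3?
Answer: -25016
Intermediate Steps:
v = -2 (v = 1 - 3 = -2)
o(K, k) = -2 + k (o(K, k) = -2 + k*1 = -2 + k)
-25101 - o(-139, -83) = -25101 - (-2 - 83) = -25101 - 1*(-85) = -25101 + 85 = -25016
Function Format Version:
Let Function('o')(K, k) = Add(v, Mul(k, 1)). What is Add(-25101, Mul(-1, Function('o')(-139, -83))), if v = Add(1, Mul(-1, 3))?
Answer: -25016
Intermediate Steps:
v = -2 (v = Add(1, -3) = -2)
Function('o')(K, k) = Add(-2, k) (Function('o')(K, k) = Add(-2, Mul(k, 1)) = Add(-2, k))
Add(-25101, Mul(-1, Function('o')(-139, -83))) = Add(-25101, Mul(-1, Add(-2, -83))) = Add(-25101, Mul(-1, -85)) = Add(-25101, 85) = -25016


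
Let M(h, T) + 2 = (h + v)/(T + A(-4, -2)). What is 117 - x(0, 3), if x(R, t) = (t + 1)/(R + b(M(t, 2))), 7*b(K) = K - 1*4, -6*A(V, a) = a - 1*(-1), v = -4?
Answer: 364/3 ≈ 121.33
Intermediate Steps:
A(V, a) = -⅙ - a/6 (A(V, a) = -(a - 1*(-1))/6 = -(a + 1)/6 = -(1 + a)/6 = -⅙ - a/6)
M(h, T) = -2 + (-4 + h)/(⅙ + T) (M(h, T) = -2 + (h - 4)/(T + (-⅙ - ⅙*(-2))) = -2 + (-4 + h)/(T + (-⅙ + ⅓)) = -2 + (-4 + h)/(T + ⅙) = -2 + (-4 + h)/(⅙ + T))
b(K) = -4/7 + K/7 (b(K) = (K - 1*4)/7 = (K - 4)/7 = (-4 + K)/7 = -4/7 + K/7)
x(R, t) = (1 + t)/(-102/91 + R + 6*t/91) (x(R, t) = (t + 1)/(R + (-4/7 + (2*(-13 - 6*2 + 3*t)/(1 + 6*2))/7)) = (1 + t)/(R + (-4/7 + (2*(-13 - 12 + 3*t)/(1 + 12))/7)) = (1 + t)/(R + (-4/7 + (2*(-25 + 3*t)/13)/7)) = (1 + t)/(R + (-4/7 + (2*(1/13)*(-25 + 3*t))/7)) = (1 + t)/(R + (-4/7 + (-50/13 + 6*t/13)/7)) = (1 + t)/(R + (-4/7 + (-50/91 + 6*t/91))) = (1 + t)/(R + (-102/91 + 6*t/91)) = (1 + t)/(-102/91 + R + 6*t/91))
117 - x(0, 3) = 117 - 91*(1 + 3)/(-102 + 6*3 + 91*0) = 117 - 91*4/(-102 + 18 + 0) = 117 - 91*4/(-84) = 117 - 91*(-1)*4/84 = 117 - 1*(-13/3) = 117 + 13/3 = 364/3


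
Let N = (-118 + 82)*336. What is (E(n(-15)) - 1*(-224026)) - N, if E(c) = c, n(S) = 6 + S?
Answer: 236113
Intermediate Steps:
N = -12096 (N = -36*336 = -12096)
(E(n(-15)) - 1*(-224026)) - N = ((6 - 15) - 1*(-224026)) - 1*(-12096) = (-9 + 224026) + 12096 = 224017 + 12096 = 236113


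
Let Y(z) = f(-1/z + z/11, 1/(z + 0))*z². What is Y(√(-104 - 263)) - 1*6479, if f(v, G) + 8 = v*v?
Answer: -285819/121 ≈ -2362.1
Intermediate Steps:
f(v, G) = -8 + v² (f(v, G) = -8 + v*v = -8 + v²)
Y(z) = z²*(-8 + (-1/z + z/11)²) (Y(z) = (-8 + (-1/z + z/11)²)*z² = z²*(-8 + (-1/z + z/11)²))
Y(√(-104 - 263)) - 1*6479 = (1 - 90*(√(-104 - 263))²/11 + (√(-104 - 263))⁴/121) - 1*6479 = (1 - 90*(√(-367))²/11 + (√(-367))⁴/121) - 6479 = (1 - 90*(I*√367)²/11 + (I*√367)⁴/121) - 6479 = (1 - 90/11*(-367) + (1/121)*134689) - 6479 = (1 + 33030/11 + 134689/121) - 6479 = 498140/121 - 6479 = -285819/121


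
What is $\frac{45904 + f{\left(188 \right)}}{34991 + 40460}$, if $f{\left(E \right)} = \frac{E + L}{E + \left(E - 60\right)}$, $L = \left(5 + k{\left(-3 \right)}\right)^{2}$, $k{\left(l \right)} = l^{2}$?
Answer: $\frac{3626512}{5960629} \approx 0.60841$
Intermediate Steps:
$L = 196$ ($L = \left(5 + \left(-3\right)^{2}\right)^{2} = \left(5 + 9\right)^{2} = 14^{2} = 196$)
$f{\left(E \right)} = \frac{196 + E}{-60 + 2 E}$ ($f{\left(E \right)} = \frac{E + 196}{E + \left(E - 60\right)} = \frac{196 + E}{E + \left(-60 + E\right)} = \frac{196 + E}{-60 + 2 E}$)
$\frac{45904 + f{\left(188 \right)}}{34991 + 40460} = \frac{45904 + \frac{196 + 188}{2 \left(-30 + 188\right)}}{34991 + 40460} = \frac{45904 + \frac{1}{2} \cdot \frac{1}{158} \cdot 384}{75451} = \left(45904 + \frac{1}{2} \cdot \frac{1}{158} \cdot 384\right) \frac{1}{75451} = \left(45904 + \frac{96}{79}\right) \frac{1}{75451} = \frac{3626512}{79} \cdot \frac{1}{75451} = \frac{3626512}{5960629}$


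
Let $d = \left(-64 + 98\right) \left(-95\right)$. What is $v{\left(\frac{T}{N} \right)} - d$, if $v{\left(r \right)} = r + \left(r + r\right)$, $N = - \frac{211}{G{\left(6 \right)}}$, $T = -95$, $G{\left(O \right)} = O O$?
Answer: $\frac{691790}{211} \approx 3278.6$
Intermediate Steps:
$G{\left(O \right)} = O^{2}$
$d = -3230$ ($d = 34 \left(-95\right) = -3230$)
$N = - \frac{211}{36}$ ($N = - \frac{211}{6^{2}} = - \frac{211}{36} \approx -5.8611$)
$v{\left(r \right)} = 3 r$ ($v{\left(r \right)} = r + 2 r = 3 r$)
$v{\left(\frac{T}{N} \right)} - d = 3 \left(- \frac{95}{- \frac{211}{36}}\right) - -3230 = 3 \left(\left(-95\right) \left(- \frac{36}{211}\right)\right) + 3230 = 3 \cdot \frac{3420}{211} + 3230 = \frac{10260}{211} + 3230 = \frac{691790}{211}$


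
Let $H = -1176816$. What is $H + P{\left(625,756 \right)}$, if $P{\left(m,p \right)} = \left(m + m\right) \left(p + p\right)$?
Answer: $713184$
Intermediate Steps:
$P{\left(m,p \right)} = 4 m p$ ($P{\left(m,p \right)} = 2 m 2 p = 4 m p$)
$H + P{\left(625,756 \right)} = -1176816 + 4 \cdot 625 \cdot 756 = -1176816 + 1890000 = 713184$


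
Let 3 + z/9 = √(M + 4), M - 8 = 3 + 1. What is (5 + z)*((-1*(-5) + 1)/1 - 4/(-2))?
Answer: 112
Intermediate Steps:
M = 12 (M = 8 + (3 + 1) = 8 + 4 = 12)
z = 9 (z = -27 + 9*√(12 + 4) = -27 + 9*√16 = -27 + 9*4 = -27 + 36 = 9)
(5 + z)*((-1*(-5) + 1)/1 - 4/(-2)) = (5 + 9)*((-1*(-5) + 1)/1 - 4/(-2)) = 14*((5 + 1)*1 - 4*(-½)) = 14*(6*1 + 2) = 14*(6 + 2) = 14*8 = 112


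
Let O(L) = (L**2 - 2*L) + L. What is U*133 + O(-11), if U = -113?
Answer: -14897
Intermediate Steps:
O(L) = L**2 - L
U*133 + O(-11) = -113*133 - 11*(-1 - 11) = -15029 - 11*(-12) = -15029 + 132 = -14897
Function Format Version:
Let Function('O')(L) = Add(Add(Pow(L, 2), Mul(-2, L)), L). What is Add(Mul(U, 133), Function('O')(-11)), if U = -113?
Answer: -14897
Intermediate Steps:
Function('O')(L) = Add(Pow(L, 2), Mul(-1, L))
Add(Mul(U, 133), Function('O')(-11)) = Add(Mul(-113, 133), Mul(-11, Add(-1, -11))) = Add(-15029, Mul(-11, -12)) = Add(-15029, 132) = -14897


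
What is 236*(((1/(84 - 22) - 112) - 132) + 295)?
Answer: 373234/31 ≈ 12040.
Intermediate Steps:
236*(((1/(84 - 22) - 112) - 132) + 295) = 236*(((1/62 - 112) - 132) + 295) = 236*((-6943/62 - 132) + 295) = 236*(-15127/62 + 295) = 236*(3163/62) = 373234/31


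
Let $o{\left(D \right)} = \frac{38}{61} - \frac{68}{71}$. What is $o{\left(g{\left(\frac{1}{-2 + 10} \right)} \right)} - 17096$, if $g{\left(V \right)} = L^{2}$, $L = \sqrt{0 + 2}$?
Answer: $- \frac{74044226}{4331} \approx -17096.0$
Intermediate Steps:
$L = \sqrt{2} \approx 1.4142$
$g{\left(V \right)} = 2$ ($g{\left(V \right)} = \left(\sqrt{2}\right)^{2} = 2$)
$o{\left(D \right)} = - \frac{1450}{4331}$ ($o{\left(D \right)} = 38 \cdot \frac{1}{61} - \frac{68}{71} = \frac{38}{61} - \frac{68}{71} = - \frac{1450}{4331}$)
$o{\left(g{\left(\frac{1}{-2 + 10} \right)} \right)} - 17096 = - \frac{1450}{4331} - 17096 = - \frac{74044226}{4331}$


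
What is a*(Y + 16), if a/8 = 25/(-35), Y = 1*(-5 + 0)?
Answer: -440/7 ≈ -62.857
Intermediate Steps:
Y = -5 (Y = 1*(-5) = -5)
a = -40/7 (a = 8*(25/(-35)) = 8*(25*(-1/35)) = 8*(-5/7) = -40/7 ≈ -5.7143)
a*(Y + 16) = -40*(-5 + 16)/7 = -40/7*11 = -440/7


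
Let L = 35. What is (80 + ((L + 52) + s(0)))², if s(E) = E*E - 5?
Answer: 26244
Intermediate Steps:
s(E) = -5 + E² (s(E) = E² - 5 = -5 + E²)
(80 + ((L + 52) + s(0)))² = (80 + ((35 + 52) + (-5 + 0²)))² = (80 + (87 + (-5 + 0)))² = (80 + (87 - 5))² = (80 + 82)² = 162² = 26244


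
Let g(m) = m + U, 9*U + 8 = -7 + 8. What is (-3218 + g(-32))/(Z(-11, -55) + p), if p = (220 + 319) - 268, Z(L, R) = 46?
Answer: -29257/2853 ≈ -10.255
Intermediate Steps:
U = -7/9 (U = -8/9 + (-7 + 8)/9 = -8/9 + (⅑)*1 = -8/9 + ⅑ = -7/9 ≈ -0.77778)
p = 271 (p = 539 - 268 = 271)
g(m) = -7/9 + m (g(m) = m - 7/9 = -7/9 + m)
(-3218 + g(-32))/(Z(-11, -55) + p) = (-3218 + (-7/9 - 32))/(46 + 271) = (-3218 - 295/9)/317 = -29257/9*1/317 = -29257/2853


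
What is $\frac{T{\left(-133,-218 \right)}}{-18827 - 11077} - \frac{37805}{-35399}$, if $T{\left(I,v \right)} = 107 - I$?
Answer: $\frac{3339360}{3150511} \approx 1.0599$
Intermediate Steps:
$\frac{T{\left(-133,-218 \right)}}{-18827 - 11077} - \frac{37805}{-35399} = \frac{107 - -133}{-18827 - 11077} - \frac{37805}{-35399} = \frac{107 + 133}{-18827 - 11077} - - \frac{37805}{35399} = \frac{240}{-29904} + \frac{37805}{35399} = 240 \left(- \frac{1}{29904}\right) + \frac{37805}{35399} = - \frac{5}{623} + \frac{37805}{35399} = \frac{3339360}{3150511}$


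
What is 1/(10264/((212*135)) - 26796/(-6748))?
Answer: 1724355/7465741 ≈ 0.23097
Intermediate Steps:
1/(10264/((212*135)) - 26796/(-6748)) = 1/(10264/28620 - 26796*(-1/6748)) = 1/(10264*(1/28620) + 957/241) = 1/(2566/7155 + 957/241) = 1/(7465741/1724355) = 1724355/7465741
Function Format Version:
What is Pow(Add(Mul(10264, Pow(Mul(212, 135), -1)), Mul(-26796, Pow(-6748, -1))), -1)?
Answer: Rational(1724355, 7465741) ≈ 0.23097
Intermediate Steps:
Pow(Add(Mul(10264, Pow(Mul(212, 135), -1)), Mul(-26796, Pow(-6748, -1))), -1) = Pow(Add(Mul(10264, Pow(28620, -1)), Mul(-26796, Rational(-1, 6748))), -1) = Pow(Add(Mul(10264, Rational(1, 28620)), Rational(957, 241)), -1) = Pow(Add(Rational(2566, 7155), Rational(957, 241)), -1) = Pow(Rational(7465741, 1724355), -1) = Rational(1724355, 7465741)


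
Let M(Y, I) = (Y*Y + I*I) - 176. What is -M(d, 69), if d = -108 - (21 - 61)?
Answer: -9209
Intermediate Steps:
d = -68 (d = -108 - 1*(-40) = -108 + 40 = -68)
M(Y, I) = -176 + I² + Y² (M(Y, I) = (Y² + I²) - 176 = (I² + Y²) - 176 = -176 + I² + Y²)
-M(d, 69) = -(-176 + 69² + (-68)²) = -(-176 + 4761 + 4624) = -1*9209 = -9209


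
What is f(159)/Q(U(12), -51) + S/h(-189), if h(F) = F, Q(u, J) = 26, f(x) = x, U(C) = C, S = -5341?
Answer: 24131/702 ≈ 34.375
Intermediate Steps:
f(159)/Q(U(12), -51) + S/h(-189) = 159/26 - 5341/(-189) = 159*(1/26) - 5341*(-1/189) = 159/26 + 763/27 = 24131/702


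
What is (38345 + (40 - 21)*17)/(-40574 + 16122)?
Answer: -9667/6113 ≈ -1.5814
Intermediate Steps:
(38345 + (40 - 21)*17)/(-40574 + 16122) = (38345 + 19*17)/(-24452) = (38345 + 323)*(-1/24452) = 38668*(-1/24452) = -9667/6113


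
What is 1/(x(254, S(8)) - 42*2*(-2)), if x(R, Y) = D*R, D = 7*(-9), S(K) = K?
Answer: -1/15834 ≈ -6.3155e-5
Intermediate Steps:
D = -63
x(R, Y) = -63*R
1/(x(254, S(8)) - 42*2*(-2)) = 1/(-63*254 - 42*2*(-2)) = 1/(-16002 - 84*(-2)) = 1/(-16002 + 168) = 1/(-15834) = -1/15834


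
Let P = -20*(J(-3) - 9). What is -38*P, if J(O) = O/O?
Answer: -6080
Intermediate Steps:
J(O) = 1
P = 160 (P = -20*(1 - 9) = -20*(-8) = 160)
-38*P = -38*160 = -6080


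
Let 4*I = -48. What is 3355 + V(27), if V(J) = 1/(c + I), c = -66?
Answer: 261689/78 ≈ 3355.0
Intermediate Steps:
I = -12 (I = (¼)*(-48) = -12)
V(J) = -1/78 (V(J) = 1/(-66 - 12) = 1/(-78) = -1/78)
3355 + V(27) = 3355 - 1/78 = 261689/78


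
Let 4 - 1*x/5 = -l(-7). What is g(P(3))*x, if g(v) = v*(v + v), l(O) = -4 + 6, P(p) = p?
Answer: 540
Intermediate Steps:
l(O) = 2
g(v) = 2*v² (g(v) = v*(2*v) = 2*v²)
x = 30 (x = 20 - (-5)*2 = 20 - 5*(-2) = 20 + 10 = 30)
g(P(3))*x = (2*3²)*30 = (2*9)*30 = 18*30 = 540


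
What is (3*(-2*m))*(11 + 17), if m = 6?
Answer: -1008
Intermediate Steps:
(3*(-2*m))*(11 + 17) = (3*(-2*6))*(11 + 17) = (3*(-12))*28 = -36*28 = -1008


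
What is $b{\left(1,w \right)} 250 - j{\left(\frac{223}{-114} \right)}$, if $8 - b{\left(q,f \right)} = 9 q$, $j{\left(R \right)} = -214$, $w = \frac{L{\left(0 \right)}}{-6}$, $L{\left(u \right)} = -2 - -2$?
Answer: $-36$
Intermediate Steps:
$L{\left(u \right)} = 0$ ($L{\left(u \right)} = -2 + 2 = 0$)
$w = 0$ ($w = \frac{0}{-6} = 0 \left(- \frac{1}{6}\right) = 0$)
$b{\left(q,f \right)} = 8 - 9 q$
$b{\left(1,w \right)} 250 - j{\left(\frac{223}{-114} \right)} = \left(8 - 9\right) 250 - -214 = \left(8 - 9\right) 250 + 214 = \left(-1\right) 250 + 214 = -250 + 214 = -36$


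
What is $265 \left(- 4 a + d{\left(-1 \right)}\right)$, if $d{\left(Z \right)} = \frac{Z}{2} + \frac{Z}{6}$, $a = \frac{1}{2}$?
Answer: $- \frac{2120}{3} \approx -706.67$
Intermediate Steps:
$a = \frac{1}{2} \approx 0.5$
$d{\left(Z \right)} = \frac{2 Z}{3}$ ($d{\left(Z \right)} = Z \frac{1}{2} + Z \frac{1}{6} = \frac{Z}{2} + \frac{Z}{6} = \frac{2 Z}{3}$)
$265 \left(- 4 a + d{\left(-1 \right)}\right) = 265 \left(\left(-4\right) \frac{1}{2} + \frac{2}{3} \left(-1\right)\right) = 265 \left(-2 - \frac{2}{3}\right) = 265 \left(- \frac{8}{3}\right) = - \frac{2120}{3}$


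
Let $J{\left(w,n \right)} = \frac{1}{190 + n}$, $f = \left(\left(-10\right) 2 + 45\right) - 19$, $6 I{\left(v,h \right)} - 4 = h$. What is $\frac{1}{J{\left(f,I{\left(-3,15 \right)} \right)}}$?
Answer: $\frac{1159}{6} \approx 193.17$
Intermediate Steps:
$I{\left(v,h \right)} = \frac{2}{3} + \frac{h}{6}$
$f = 6$ ($f = \left(-20 + 45\right) - 19 = 25 - 19 = 6$)
$\frac{1}{J{\left(f,I{\left(-3,15 \right)} \right)}} = \frac{1}{\frac{1}{190 + \left(\frac{2}{3} + \frac{1}{6} \cdot 15\right)}} = \frac{1}{\frac{1}{190 + \left(\frac{2}{3} + \frac{5}{2}\right)}} = \frac{1}{\frac{1}{190 + \frac{19}{6}}} = \frac{1}{\frac{1}{\frac{1159}{6}}} = \frac{1}{\frac{6}{1159}} = \frac{1159}{6}$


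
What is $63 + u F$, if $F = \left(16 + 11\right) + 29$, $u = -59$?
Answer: $-3241$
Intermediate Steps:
$F = 56$ ($F = 27 + 29 = 56$)
$63 + u F = 63 - 3304 = -3241$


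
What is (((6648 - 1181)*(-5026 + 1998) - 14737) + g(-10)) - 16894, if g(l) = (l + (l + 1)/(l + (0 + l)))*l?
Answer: -33171223/2 ≈ -1.6586e+7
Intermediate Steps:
g(l) = l*(l + (1 + l)/(2*l)) (g(l) = (l + (1 + l)/(l + l))*l = (l + (1 + l)/((2*l)))*l = (l + (1 + l)*(1/(2*l)))*l = (l + (1 + l)/(2*l))*l = l*(l + (1 + l)/(2*l)))
(((6648 - 1181)*(-5026 + 1998) - 14737) + g(-10)) - 16894 = (((6648 - 1181)*(-5026 + 1998) - 14737) + (½ + (-10)² + (½)*(-10))) - 16894 = ((5467*(-3028) - 14737) + (½ + 100 - 5)) - 16894 = ((-16554076 - 14737) + 191/2) - 16894 = (-16568813 + 191/2) - 16894 = -33137435/2 - 16894 = -33171223/2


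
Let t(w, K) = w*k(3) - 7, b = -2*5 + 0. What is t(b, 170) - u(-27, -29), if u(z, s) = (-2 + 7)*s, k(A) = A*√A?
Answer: 138 - 30*√3 ≈ 86.038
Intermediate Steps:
k(A) = A^(3/2)
u(z, s) = 5*s
b = -10 (b = -10 + 0 = -10)
t(w, K) = -7 + 3*w*√3 (t(w, K) = w*3^(3/2) - 7 = w*(3*√3) - 7 = 3*w*√3 - 7 = -7 + 3*w*√3)
t(b, 170) - u(-27, -29) = (-7 + 3*(-10)*√3) - 5*(-29) = (-7 - 30*√3) - 1*(-145) = (-7 - 30*√3) + 145 = 138 - 30*√3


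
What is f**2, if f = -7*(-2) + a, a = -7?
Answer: 49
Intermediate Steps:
f = 7 (f = -7*(-2) - 7 = 14 - 7 = 7)
f**2 = 7**2 = 49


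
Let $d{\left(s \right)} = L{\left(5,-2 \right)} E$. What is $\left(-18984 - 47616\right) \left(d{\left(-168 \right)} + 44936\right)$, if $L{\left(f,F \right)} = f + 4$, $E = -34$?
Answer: $-2972358000$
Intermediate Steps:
$L{\left(f,F \right)} = 4 + f$
$d{\left(s \right)} = -306$ ($d{\left(s \right)} = \left(4 + 5\right) \left(-34\right) = 9 \left(-34\right) = -306$)
$\left(-18984 - 47616\right) \left(d{\left(-168 \right)} + 44936\right) = \left(-18984 - 47616\right) \left(-306 + 44936\right) = \left(-66600\right) 44630 = -2972358000$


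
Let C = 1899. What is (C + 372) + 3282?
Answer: 5553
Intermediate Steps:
(C + 372) + 3282 = (1899 + 372) + 3282 = 2271 + 3282 = 5553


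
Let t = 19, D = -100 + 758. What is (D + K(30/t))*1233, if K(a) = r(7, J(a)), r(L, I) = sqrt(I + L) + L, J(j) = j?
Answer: 819945 + 1233*sqrt(3097)/19 ≈ 8.2356e+5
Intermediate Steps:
D = 658
r(L, I) = L + sqrt(I + L)
K(a) = 7 + sqrt(7 + a) (K(a) = 7 + sqrt(a + 7) = 7 + sqrt(7 + a))
(D + K(30/t))*1233 = (658 + (7 + sqrt(7 + 30/19)))*1233 = (658 + (7 + sqrt(163/19)))*1233 = (658 + (7 + sqrt(3097)/19))*1233 = (665 + sqrt(3097)/19)*1233 = 819945 + 1233*sqrt(3097)/19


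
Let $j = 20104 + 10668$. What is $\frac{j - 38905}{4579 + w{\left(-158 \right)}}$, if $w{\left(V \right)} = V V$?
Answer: $- \frac{8133}{29543} \approx -0.27529$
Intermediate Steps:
$w{\left(V \right)} = V^{2}$
$j = 30772$
$\frac{j - 38905}{4579 + w{\left(-158 \right)}} = \frac{30772 - 38905}{4579 + \left(-158\right)^{2}} = - \frac{8133}{4579 + 24964} = - \frac{8133}{29543}$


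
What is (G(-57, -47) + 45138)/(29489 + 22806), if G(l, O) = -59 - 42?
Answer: 45037/52295 ≈ 0.86121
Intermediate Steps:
G(l, O) = -101
(G(-57, -47) + 45138)/(29489 + 22806) = (-101 + 45138)/(29489 + 22806) = 45037/52295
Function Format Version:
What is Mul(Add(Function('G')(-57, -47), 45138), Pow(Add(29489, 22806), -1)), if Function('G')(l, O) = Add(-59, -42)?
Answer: Rational(45037, 52295) ≈ 0.86121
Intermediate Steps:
Function('G')(l, O) = -101
Mul(Add(Function('G')(-57, -47), 45138), Pow(Add(29489, 22806), -1)) = Mul(Add(-101, 45138), Pow(Add(29489, 22806), -1)) = Mul(45037, Pow(52295, -1)) = Mul(45037, Rational(1, 52295)) = Rational(45037, 52295)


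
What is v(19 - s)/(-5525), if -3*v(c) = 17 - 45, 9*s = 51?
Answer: -28/16575 ≈ -0.0016893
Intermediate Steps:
s = 17/3 (s = (⅑)*51 = 17/3 ≈ 5.6667)
v(c) = 28/3 (v(c) = -(17 - 45)/3 = -⅓*(-28) = 28/3)
v(19 - s)/(-5525) = (28/3)/(-5525) = (28/3)*(-1/5525) = -28/16575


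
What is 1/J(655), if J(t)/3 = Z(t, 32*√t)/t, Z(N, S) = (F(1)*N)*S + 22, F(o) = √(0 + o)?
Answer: -7205/431633471274 + 3432200*√655/215816735637 ≈ 0.00040700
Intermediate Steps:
F(o) = √o
Z(N, S) = 22 + N*S (Z(N, S) = (√1*N)*S + 22 = (1*N)*S + 22 = N*S + 22 = 22 + N*S)
J(t) = 3*(22 + 32*t^(3/2))/t (J(t) = 3*((22 + t*(32*√t))/t) = 3*((22 + 32*t^(3/2))/t) = 3*(22 + 32*t^(3/2))/t)
1/J(655) = 1/(6*(11 + 16*655^(3/2))/655) = 1/(6*(1/655)*(11 + 16*(655*√655))) = 1/(6*(1/655)*(11 + 10480*√655)) = 1/(66/655 + 96*√655)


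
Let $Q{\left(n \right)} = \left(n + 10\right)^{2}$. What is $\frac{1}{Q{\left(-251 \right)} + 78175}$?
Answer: $\frac{1}{136256} \approx 7.3391 \cdot 10^{-6}$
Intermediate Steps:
$Q{\left(n \right)} = \left(10 + n\right)^{2}$
$\frac{1}{Q{\left(-251 \right)} + 78175} = \frac{1}{\left(10 - 251\right)^{2} + 78175} = \frac{1}{\left(-241\right)^{2} + 78175} = \frac{1}{58081 + 78175} = \frac{1}{136256}$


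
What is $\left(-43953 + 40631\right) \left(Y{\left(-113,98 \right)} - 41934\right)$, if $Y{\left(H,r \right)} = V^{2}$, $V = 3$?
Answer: $139274850$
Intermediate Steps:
$Y{\left(H,r \right)} = 9$ ($Y{\left(H,r \right)} = 3^{2} = 9$)
$\left(-43953 + 40631\right) \left(Y{\left(-113,98 \right)} - 41934\right) = \left(-43953 + 40631\right) \left(9 - 41934\right) = \left(-3322\right) \left(-41925\right) = 139274850$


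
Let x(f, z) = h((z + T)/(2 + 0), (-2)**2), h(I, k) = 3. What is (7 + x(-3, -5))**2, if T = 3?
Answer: 100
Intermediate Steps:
x(f, z) = 3
(7 + x(-3, -5))**2 = (7 + 3)**2 = 10**2 = 100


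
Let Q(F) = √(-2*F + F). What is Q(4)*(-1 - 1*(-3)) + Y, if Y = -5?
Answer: -5 + 4*I ≈ -5.0 + 4.0*I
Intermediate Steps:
Q(F) = √(-F)
Q(4)*(-1 - 1*(-3)) + Y = √(-1*4)*(-1 - 1*(-3)) - 5 = √(-4)*(-1 + 3) - 5 = (2*I)*2 - 5 = 4*I - 5 = -5 + 4*I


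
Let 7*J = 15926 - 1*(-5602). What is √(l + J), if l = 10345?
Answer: √657601/7 ≈ 115.85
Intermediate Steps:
J = 21528/7 (J = (15926 - 1*(-5602))/7 = (15926 + 5602)/7 = (⅐)*21528 = 21528/7 ≈ 3075.4)
√(l + J) = √(10345 + 21528/7) = √(93943/7) = √657601/7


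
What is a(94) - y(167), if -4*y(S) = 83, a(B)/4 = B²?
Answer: 141459/4 ≈ 35365.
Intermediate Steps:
a(B) = 4*B²
y(S) = -83/4 (y(S) = -¼*83 = -83/4)
a(94) - y(167) = 4*94² - 1*(-83/4) = 4*8836 + 83/4 = 35344 + 83/4 = 141459/4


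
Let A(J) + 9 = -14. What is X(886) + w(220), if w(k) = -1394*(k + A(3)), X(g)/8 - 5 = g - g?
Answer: -274578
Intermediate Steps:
A(J) = -23 (A(J) = -9 - 14 = -23)
X(g) = 40 (X(g) = 40 + 8*(g - g) = 40 + 8*0 = 40 + 0 = 40)
w(k) = 32062 - 1394*k (w(k) = -1394*(k - 23) = -1394*(-23 + k) = 32062 - 1394*k)
X(886) + w(220) = 40 + (32062 - 1394*220) = 40 + (32062 - 306680) = 40 - 274618 = -274578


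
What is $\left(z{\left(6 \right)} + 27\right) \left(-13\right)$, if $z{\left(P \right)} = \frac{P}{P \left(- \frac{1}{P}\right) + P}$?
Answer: $- \frac{1833}{5} \approx -366.6$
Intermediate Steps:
$z{\left(P \right)} = \frac{P}{-1 + P}$
$\left(z{\left(6 \right)} + 27\right) \left(-13\right) = \left(\frac{6}{-1 + 6} + 27\right) \left(-13\right) = \left(\frac{6}{5} + 27\right) \left(-13\right) = \frac{141}{5} \left(-13\right) = - \frac{1833}{5}$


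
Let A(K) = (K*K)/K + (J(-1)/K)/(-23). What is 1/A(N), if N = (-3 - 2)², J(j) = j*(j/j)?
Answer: 575/14376 ≈ 0.039997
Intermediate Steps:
J(j) = j (J(j) = j*1 = j)
N = 25 (N = (-5)² = 25)
A(K) = K + 1/(23*K) (A(K) = (K*K)/K - 1/K/(-23) = K²/K - 1/K*(-1/23) = K + 1/(23*K))
1/A(N) = 1/(25 + (1/23)/25) = 1/(25 + (1/23)*(1/25)) = 1/(25 + 1/575) = 1/(14376/575) = 575/14376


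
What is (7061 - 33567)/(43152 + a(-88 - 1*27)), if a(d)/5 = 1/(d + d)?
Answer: -1219276/1984991 ≈ -0.61425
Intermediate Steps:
a(d) = 5/(2*d) (a(d) = 5/(d + d) = 5/((2*d)) = 5*(1/(2*d)) = 5/(2*d))
(7061 - 33567)/(43152 + a(-88 - 1*27)) = (7061 - 33567)/(43152 + 5/(2*(-88 - 1*27))) = -26506/(43152 + 5/(2*(-88 - 27))) = -26506/(43152 + (5/2)/(-115)) = -26506/(43152 + (5/2)*(-1/115)) = -26506/(43152 - 1/46) = -26506/1984991/46 = -26506*46/1984991 = -1219276/1984991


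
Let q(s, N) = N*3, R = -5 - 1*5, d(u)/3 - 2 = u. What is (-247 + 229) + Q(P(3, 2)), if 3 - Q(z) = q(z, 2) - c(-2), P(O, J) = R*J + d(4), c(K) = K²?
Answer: -17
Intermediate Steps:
d(u) = 6 + 3*u
R = -10 (R = -5 - 5 = -10)
q(s, N) = 3*N
P(O, J) = 18 - 10*J (P(O, J) = -10*J + (6 + 3*4) = -10*J + (6 + 12) = -10*J + 18 = 18 - 10*J)
Q(z) = 1 (Q(z) = 3 - (3*2 - 1*(-2)²) = 3 - (6 - 1*4) = 3 - (6 - 4) = 3 - 1*2 = 3 - 2 = 1)
(-247 + 229) + Q(P(3, 2)) = (-247 + 229) + 1 = -18 + 1 = -17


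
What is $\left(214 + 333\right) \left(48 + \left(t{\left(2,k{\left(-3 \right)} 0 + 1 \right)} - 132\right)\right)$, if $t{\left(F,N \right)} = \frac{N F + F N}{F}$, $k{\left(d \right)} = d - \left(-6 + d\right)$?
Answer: $-44854$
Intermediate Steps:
$k{\left(d \right)} = 6$
$t{\left(F,N \right)} = 2 N$ ($t{\left(F,N \right)} = \frac{F N + F N}{F} = \frac{2 F N}{F} = 2 N$)
$\left(214 + 333\right) \left(48 + \left(t{\left(2,k{\left(-3 \right)} 0 + 1 \right)} - 132\right)\right) = \left(214 + 333\right) \left(48 + \left(2 \left(6 \cdot 0 + 1\right) - 132\right)\right) = 547 \left(48 - \left(132 - 2 \left(0 + 1\right)\right)\right) = 547 \left(48 + \left(2 \cdot 1 - 132\right)\right) = 547 \left(48 + \left(2 - 132\right)\right) = 547 \left(48 - 130\right) = 547 \left(-82\right) = -44854$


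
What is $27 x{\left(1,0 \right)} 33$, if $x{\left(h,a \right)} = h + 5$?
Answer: $5346$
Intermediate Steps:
$x{\left(h,a \right)} = 5 + h$
$27 x{\left(1,0 \right)} 33 = 27 \left(5 + 1\right) 33 = 27 \cdot 6 \cdot 33 = 162 \cdot 33 = 5346$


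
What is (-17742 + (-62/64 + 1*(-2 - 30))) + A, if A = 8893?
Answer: -284223/32 ≈ -8882.0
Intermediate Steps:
(-17742 + (-62/64 + 1*(-2 - 30))) + A = (-17742 + (-62/64 + 1*(-2 - 30))) + 8893 = (-17742 + (-62*1/64 + 1*(-32))) + 8893 = (-17742 + (-31/32 - 32)) + 8893 = (-17742 - 1055/32) + 8893 = -568799/32 + 8893 = -284223/32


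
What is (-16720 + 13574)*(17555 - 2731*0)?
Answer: -55228030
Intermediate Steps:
(-16720 + 13574)*(17555 - 2731*0) = -3146*(17555 + 0) = -3146*17555 = -55228030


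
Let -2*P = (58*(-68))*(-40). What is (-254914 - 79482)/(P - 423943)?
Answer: 334396/502823 ≈ 0.66504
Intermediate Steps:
P = -78880 (P = -58*(-68)*(-40)/2 = -(-1972)*(-40) = -½*157760 = -78880)
(-254914 - 79482)/(P - 423943) = (-254914 - 79482)/(-78880 - 423943) = -334396/(-502823) = -334396*(-1/502823) = 334396/502823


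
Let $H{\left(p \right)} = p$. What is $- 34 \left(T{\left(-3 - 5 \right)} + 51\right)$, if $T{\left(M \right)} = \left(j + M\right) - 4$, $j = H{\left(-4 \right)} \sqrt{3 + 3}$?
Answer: $-1326 + 136 \sqrt{6} \approx -992.87$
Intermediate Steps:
$j = - 4 \sqrt{6}$ ($j = - 4 \sqrt{3 + 3} = - 4 \sqrt{6} \approx -9.798$)
$T{\left(M \right)} = -4 + M - 4 \sqrt{6}$ ($T{\left(M \right)} = \left(- 4 \sqrt{6} + M\right) - 4 = \left(M - 4 \sqrt{6}\right) - 4 = -4 + M - 4 \sqrt{6}$)
$- 34 \left(T{\left(-3 - 5 \right)} + 51\right) = - 34 \left(\left(-4 - 8 - 4 \sqrt{6}\right) + 51\right) = - 34 \left(\left(-12 - 4 \sqrt{6}\right) + 51\right) = - 34 \left(39 - 4 \sqrt{6}\right) = -1326 + 136 \sqrt{6}$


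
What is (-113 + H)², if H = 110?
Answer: 9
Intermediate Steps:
(-113 + H)² = (-113 + 110)² = (-3)² = 9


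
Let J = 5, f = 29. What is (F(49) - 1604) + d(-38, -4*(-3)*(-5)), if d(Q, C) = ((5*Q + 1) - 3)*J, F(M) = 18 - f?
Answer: -2575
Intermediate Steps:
F(M) = -11 (F(M) = 18 - 1*29 = 18 - 29 = -11)
d(Q, C) = -10 + 25*Q (d(Q, C) = ((5*Q + 1) - 3)*5 = ((1 + 5*Q) - 3)*5 = (-2 + 5*Q)*5 = -10 + 25*Q)
(F(49) - 1604) + d(-38, -4*(-3)*(-5)) = (-11 - 1604) + (-10 + 25*(-38)) = -1615 + (-10 - 950) = -1615 - 960 = -2575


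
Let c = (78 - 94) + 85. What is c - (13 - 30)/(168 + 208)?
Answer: 25961/376 ≈ 69.045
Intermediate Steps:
c = 69 (c = -16 + 85 = 69)
c - (13 - 30)/(168 + 208) = 69 - (13 - 30)/(168 + 208) = 69 - (-17)/376 = 69 - 1*(-17/376) = 69 + 17/376 = 25961/376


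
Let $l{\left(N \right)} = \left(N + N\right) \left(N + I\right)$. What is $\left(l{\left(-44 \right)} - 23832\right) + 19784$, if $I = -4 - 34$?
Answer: $3168$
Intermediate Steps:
$I = -38$ ($I = -4 - 34 = -38$)
$l{\left(N \right)} = 2 N \left(-38 + N\right)$ ($l{\left(N \right)} = \left(N + N\right) \left(N - 38\right) = 2 N \left(-38 + N\right)$)
$\left(l{\left(-44 \right)} - 23832\right) + 19784 = \left(2 \left(-44\right) \left(-38 - 44\right) - 23832\right) + 19784 = \left(2 \left(-44\right) \left(-82\right) - 23832\right) + 19784 = \left(7216 - 23832\right) + 19784 = -16616 + 19784 = 3168$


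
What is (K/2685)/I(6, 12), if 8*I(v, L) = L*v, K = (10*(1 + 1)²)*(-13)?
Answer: -104/4833 ≈ -0.021519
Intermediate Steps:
K = -520 (K = (10*2²)*(-13) = (10*4)*(-13) = 40*(-13) = -520)
I(v, L) = L*v/8 (I(v, L) = (L*v)/8 = L*v/8)
(K/2685)/I(6, 12) = (-520/2685)/(((⅛)*12*6)) = -520*1/2685/9 = -104/537*⅑ = -104/4833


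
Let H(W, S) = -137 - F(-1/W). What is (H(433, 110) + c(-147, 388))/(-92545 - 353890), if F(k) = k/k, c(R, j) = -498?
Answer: 636/446435 ≈ 0.0014246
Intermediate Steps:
F(k) = 1
H(W, S) = -138 (H(W, S) = -137 - 1*1 = -137 - 1 = -138)
(H(433, 110) + c(-147, 388))/(-92545 - 353890) = (-138 - 498)/(-92545 - 353890) = -636/(-446435) = -636*(-1/446435) = 636/446435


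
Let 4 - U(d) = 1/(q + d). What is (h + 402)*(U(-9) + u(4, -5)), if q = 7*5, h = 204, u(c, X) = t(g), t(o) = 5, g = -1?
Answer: 70599/13 ≈ 5430.7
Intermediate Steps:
u(c, X) = 5
q = 35
U(d) = 4 - 1/(35 + d)
(h + 402)*(U(-9) + u(4, -5)) = (204 + 402)*((139 + 4*(-9))/(35 - 9) + 5) = 606*((139 - 36)/26 + 5) = 606*((1/26)*103 + 5) = 606*(103/26 + 5) = 606*(233/26) = 70599/13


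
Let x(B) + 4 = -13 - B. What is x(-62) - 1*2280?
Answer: -2235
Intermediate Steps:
x(B) = -17 - B (x(B) = -4 + (-13 - B) = -17 - B)
x(-62) - 1*2280 = (-17 - 1*(-62)) - 1*2280 = (-17 + 62) - 2280 = 45 - 2280 = -2235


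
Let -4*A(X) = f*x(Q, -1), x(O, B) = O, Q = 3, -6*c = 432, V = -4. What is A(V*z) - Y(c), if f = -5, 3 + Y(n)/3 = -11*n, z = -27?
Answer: -9453/4 ≈ -2363.3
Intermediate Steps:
c = -72 (c = -1/6*432 = -72)
Y(n) = -9 - 33*n (Y(n) = -9 + 3*(-11*n) = -9 - 33*n)
A(X) = 15/4 (A(X) = -(-5)*3/4 = -1/4*(-15) = 15/4)
A(V*z) - Y(c) = 15/4 - (-9 - 33*(-72)) = 15/4 - (-9 + 2376) = 15/4 - 1*2367 = 15/4 - 2367 = -9453/4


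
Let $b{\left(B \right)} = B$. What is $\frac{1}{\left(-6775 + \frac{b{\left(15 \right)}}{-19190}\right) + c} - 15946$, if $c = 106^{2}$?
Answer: $- \frac{273016485152}{17121315} \approx -15946.0$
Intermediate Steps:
$c = 11236$
$\frac{1}{\left(-6775 + \frac{b{\left(15 \right)}}{-19190}\right) + c} - 15946 = \frac{1}{\left(-6775 + \frac{15}{-19190}\right) + 11236} - 15946 = \frac{1}{\left(-6775 + 15 \left(- \frac{1}{19190}\right)\right) + 11236} - 15946 = \frac{1}{\left(-6775 - \frac{3}{3838}\right) + 11236} - 15946 = \frac{1}{- \frac{26002453}{3838} + 11236} - 15946 = \frac{1}{\frac{17121315}{3838}} - 15946 = \frac{3838}{17121315} - 15946 = - \frac{273016485152}{17121315}$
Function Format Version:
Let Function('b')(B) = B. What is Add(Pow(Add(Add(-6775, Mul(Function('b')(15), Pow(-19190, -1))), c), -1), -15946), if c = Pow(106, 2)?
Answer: Rational(-273016485152, 17121315) ≈ -15946.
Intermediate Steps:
c = 11236
Add(Pow(Add(Add(-6775, Mul(Function('b')(15), Pow(-19190, -1))), c), -1), -15946) = Add(Pow(Add(Add(-6775, Mul(15, Pow(-19190, -1))), 11236), -1), -15946) = Add(Pow(Add(Add(-6775, Mul(15, Rational(-1, 19190))), 11236), -1), -15946) = Add(Pow(Add(Add(-6775, Rational(-3, 3838)), 11236), -1), -15946) = Add(Pow(Add(Rational(-26002453, 3838), 11236), -1), -15946) = Add(Pow(Rational(17121315, 3838), -1), -15946) = Add(Rational(3838, 17121315), -15946) = Rational(-273016485152, 17121315)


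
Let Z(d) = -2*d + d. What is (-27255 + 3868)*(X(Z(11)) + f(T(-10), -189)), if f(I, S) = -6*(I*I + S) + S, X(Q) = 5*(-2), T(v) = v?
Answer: -7834645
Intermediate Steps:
Z(d) = -d
X(Q) = -10
f(I, S) = -6*I**2 - 5*S (f(I, S) = -6*(I**2 + S) + S = -6*(S + I**2) + S = (-6*S - 6*I**2) + S = -6*I**2 - 5*S)
(-27255 + 3868)*(X(Z(11)) + f(T(-10), -189)) = (-27255 + 3868)*(-10 + (-6*(-10)**2 - 5*(-189))) = -23387*(-10 + (-6*100 + 945)) = -23387*(-10 + (-600 + 945)) = -23387*(-10 + 345) = -23387*335 = -7834645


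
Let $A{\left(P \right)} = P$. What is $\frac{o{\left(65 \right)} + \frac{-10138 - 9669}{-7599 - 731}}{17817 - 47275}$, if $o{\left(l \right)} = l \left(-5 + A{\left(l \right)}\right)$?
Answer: $- \frac{32506807}{245385140} \approx -0.13247$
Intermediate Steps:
$o{\left(l \right)} = l \left(-5 + l\right)$
$\frac{o{\left(65 \right)} + \frac{-10138 - 9669}{-7599 - 731}}{17817 - 47275} = \frac{65 \left(-5 + 65\right) + \frac{-10138 - 9669}{-7599 - 731}}{17817 - 47275} = \frac{65 \cdot 60 - \frac{19807}{-7599 - 731}}{-29458} = \left(3900 - \frac{19807}{-8330}\right) \left(- \frac{1}{29458}\right) = \left(3900 - - \frac{19807}{8330}\right) \left(- \frac{1}{29458}\right) = \left(3900 + \frac{19807}{8330}\right) \left(- \frac{1}{29458}\right) = \frac{32506807}{8330} \left(- \frac{1}{29458}\right) = - \frac{32506807}{245385140}$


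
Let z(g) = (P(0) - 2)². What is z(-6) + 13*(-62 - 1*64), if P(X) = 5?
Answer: -1629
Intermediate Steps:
z(g) = 9 (z(g) = (5 - 2)² = 3² = 9)
z(-6) + 13*(-62 - 1*64) = 9 + 13*(-62 - 1*64) = 9 + 13*(-62 - 64) = 9 + 13*(-126) = 9 - 1638 = -1629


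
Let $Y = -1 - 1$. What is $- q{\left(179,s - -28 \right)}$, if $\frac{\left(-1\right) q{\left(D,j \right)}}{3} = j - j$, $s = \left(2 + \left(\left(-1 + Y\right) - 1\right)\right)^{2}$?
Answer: $0$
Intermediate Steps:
$Y = -2$
$s = 4$ ($s = \left(2 - 4\right)^{2} = \left(-2\right)^{2} = 4$)
$q{\left(D,j \right)} = 0$ ($q{\left(D,j \right)} = - 3 \left(j - j\right) = \left(-3\right) 0 = 0$)
$- q{\left(179,s - -28 \right)} = \left(-1\right) 0 = 0$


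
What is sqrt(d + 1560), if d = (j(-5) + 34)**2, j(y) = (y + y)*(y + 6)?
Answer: 2*sqrt(534) ≈ 46.217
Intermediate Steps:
j(y) = 2*y*(6 + y) (j(y) = (2*y)*(6 + y) = 2*y*(6 + y))
d = 576 (d = (2*(-5)*(6 - 5) + 34)**2 = (2*(-5)*1 + 34)**2 = (-10 + 34)**2 = 24**2 = 576)
sqrt(d + 1560) = sqrt(576 + 1560) = sqrt(2136) = 2*sqrt(534)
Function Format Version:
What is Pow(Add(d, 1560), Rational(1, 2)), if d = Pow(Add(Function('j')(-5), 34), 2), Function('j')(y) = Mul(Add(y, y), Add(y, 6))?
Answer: Mul(2, Pow(534, Rational(1, 2))) ≈ 46.217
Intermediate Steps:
Function('j')(y) = Mul(2, y, Add(6, y)) (Function('j')(y) = Mul(Mul(2, y), Add(6, y)) = Mul(2, y, Add(6, y)))
d = 576 (d = Pow(Add(Mul(2, -5, Add(6, -5)), 34), 2) = Pow(Add(Mul(2, -5, 1), 34), 2) = Pow(Add(-10, 34), 2) = Pow(24, 2) = 576)
Pow(Add(d, 1560), Rational(1, 2)) = Pow(Add(576, 1560), Rational(1, 2)) = Pow(2136, Rational(1, 2)) = Mul(2, Pow(534, Rational(1, 2)))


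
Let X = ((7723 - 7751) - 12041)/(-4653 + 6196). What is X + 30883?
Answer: 47640400/1543 ≈ 30875.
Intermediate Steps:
X = -12069/1543 (X = (-28 - 12041)/1543 = -12069*1/1543 = -12069/1543 ≈ -7.8218)
X + 30883 = -12069/1543 + 30883 = 47640400/1543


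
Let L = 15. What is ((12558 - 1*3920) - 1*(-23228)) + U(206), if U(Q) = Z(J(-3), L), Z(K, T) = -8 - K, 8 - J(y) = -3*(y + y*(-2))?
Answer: 31841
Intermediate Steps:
J(y) = 8 - 3*y (J(y) = 8 - (-3)*(y + y*(-2)) = 8 - (-3)*(y - 2*y) = 8 - (-3)*(-y) = 8 - 3*y)
U(Q) = -25 (U(Q) = -8 - (8 - 3*(-3)) = -8 - (8 + 9) = -8 - 1*17 = -8 - 17 = -25)
((12558 - 1*3920) - 1*(-23228)) + U(206) = ((12558 - 1*3920) - 1*(-23228)) - 25 = ((12558 - 3920) + 23228) - 25 = (8638 + 23228) - 25 = 31866 - 25 = 31841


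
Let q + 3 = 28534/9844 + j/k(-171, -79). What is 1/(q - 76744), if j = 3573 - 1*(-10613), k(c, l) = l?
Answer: -388838/29910846385 ≈ -1.3000e-5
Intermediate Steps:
j = 14186 (j = 3573 + 10613 = 14186)
q = -69862913/388838 (q = -3 + (28534/9844 + 14186/(-79)) = -3 + (28534*(1/9844) + 14186*(-1/79)) = -3 + (14267/4922 - 14186/79) = -3 - 68696399/388838 = -69862913/388838 ≈ -179.67)
1/(q - 76744) = 1/(-69862913/388838 - 76744) = 1/(-29910846385/388838) = -388838/29910846385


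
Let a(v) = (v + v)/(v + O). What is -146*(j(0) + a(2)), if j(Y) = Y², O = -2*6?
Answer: 292/5 ≈ 58.400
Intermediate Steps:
O = -12
a(v) = 2*v/(-12 + v) (a(v) = (v + v)/(v - 12) = (2*v)/(-12 + v) = 2*v/(-12 + v))
-146*(j(0) + a(2)) = -146*(0² + 2*2/(-12 + 2)) = -146*(0 + 2*2/(-10)) = -146*(0 + 2*2*(-⅒)) = -146*(0 - ⅖) = -146*(-⅖) = 292/5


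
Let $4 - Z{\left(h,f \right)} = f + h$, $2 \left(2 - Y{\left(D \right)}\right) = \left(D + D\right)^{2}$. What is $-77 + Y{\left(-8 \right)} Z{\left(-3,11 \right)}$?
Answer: $427$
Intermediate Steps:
$Y{\left(D \right)} = 2 - 2 D^{2}$ ($Y{\left(D \right)} = 2 - \frac{\left(D + D\right)^{2}}{2} = 2 - \frac{\left(2 D\right)^{2}}{2} = 2 - \frac{4 D^{2}}{2} = 2 - 2 D^{2}$)
$Z{\left(h,f \right)} = 4 - f - h$ ($Z{\left(h,f \right)} = 4 - \left(f + h\right) = 4 - f - h$)
$-77 + Y{\left(-8 \right)} Z{\left(-3,11 \right)} = -77 + \left(2 - 2 \left(-8\right)^{2}\right) \left(4 - 11 - -3\right) = -77 + \left(2 - 128\right) \left(4 - 11 + 3\right) = -77 + \left(2 - 128\right) \left(-4\right) = -77 - -504 = -77 + 504 = 427$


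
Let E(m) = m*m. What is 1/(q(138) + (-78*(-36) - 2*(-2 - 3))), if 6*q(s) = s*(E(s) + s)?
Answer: 1/444004 ≈ 2.2522e-6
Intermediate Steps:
E(m) = m²
q(s) = s*(s + s²)/6 (q(s) = (s*(s² + s))/6 = (s*(s + s²))/6 = s*(s + s²)/6)
1/(q(138) + (-78*(-36) - 2*(-2 - 3))) = 1/((⅙)*138²*(1 + 138) + (-78*(-36) - 2*(-2 - 3))) = 1/((⅙)*19044*139 + (2808 - 2*(-5))) = 1/(441186 + (2808 + 10)) = 1/(441186 + 2818) = 1/444004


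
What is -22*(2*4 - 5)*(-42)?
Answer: 2772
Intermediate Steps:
-22*(2*4 - 5)*(-42) = -22*(8 - 5)*(-42) = -22*3*(-42) = -66*(-42) = 2772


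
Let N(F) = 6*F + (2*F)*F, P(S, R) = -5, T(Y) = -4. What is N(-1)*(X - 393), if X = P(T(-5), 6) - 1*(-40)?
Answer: 1432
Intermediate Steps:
N(F) = 2*F**2 + 6*F (N(F) = 6*F + 2*F**2 = 2*F**2 + 6*F)
X = 35 (X = -5 - 1*(-40) = -5 + 40 = 35)
N(-1)*(X - 393) = (2*(-1)*(3 - 1))*(35 - 393) = (2*(-1)*2)*(-358) = -4*(-358) = 1432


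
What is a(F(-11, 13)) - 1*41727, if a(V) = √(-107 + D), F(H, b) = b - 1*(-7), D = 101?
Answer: -41727 + I*√6 ≈ -41727.0 + 2.4495*I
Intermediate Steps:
F(H, b) = 7 + b (F(H, b) = b + 7 = 7 + b)
a(V) = I*√6 (a(V) = √(-107 + 101) = √(-6) = I*√6)
a(F(-11, 13)) - 1*41727 = I*√6 - 1*41727 = I*√6 - 41727 = -41727 + I*√6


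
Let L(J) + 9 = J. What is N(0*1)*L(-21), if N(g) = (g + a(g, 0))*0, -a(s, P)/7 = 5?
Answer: 0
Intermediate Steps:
L(J) = -9 + J
a(s, P) = -35 (a(s, P) = -7*5 = -35)
N(g) = 0 (N(g) = (g - 35)*0 = (-35 + g)*0 = 0)
N(0*1)*L(-21) = 0*(-9 - 21) = 0*(-30) = 0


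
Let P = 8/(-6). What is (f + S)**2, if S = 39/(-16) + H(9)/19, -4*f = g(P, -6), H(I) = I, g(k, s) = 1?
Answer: 452929/92416 ≈ 4.9010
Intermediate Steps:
P = -4/3 (P = 8*(-1/6) = -4/3 ≈ -1.3333)
f = -1/4 (f = -1/4*1 = -1/4 ≈ -0.25000)
S = -597/304 (S = 39/(-16) + 9/19 = 39*(-1/16) + 9*(1/19) = -39/16 + 9/19 = -597/304 ≈ -1.9638)
(f + S)**2 = (-1/4 - 597/304)**2 = (-673/304)**2 = 452929/92416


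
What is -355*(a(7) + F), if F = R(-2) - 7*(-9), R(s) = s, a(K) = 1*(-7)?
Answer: -19170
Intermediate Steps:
a(K) = -7
F = 61 (F = -2 - 7*(-9) = -2 + 63 = 61)
-355*(a(7) + F) = -355*(-7 + 61) = -355*54 = -19170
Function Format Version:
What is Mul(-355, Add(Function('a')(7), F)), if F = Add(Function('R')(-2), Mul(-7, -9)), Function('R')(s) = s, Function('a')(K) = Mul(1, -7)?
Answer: -19170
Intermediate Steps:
Function('a')(K) = -7
F = 61 (F = Add(-2, Mul(-7, -9)) = Add(-2, 63) = 61)
Mul(-355, Add(Function('a')(7), F)) = Mul(-355, Add(-7, 61)) = Mul(-355, 54) = -19170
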